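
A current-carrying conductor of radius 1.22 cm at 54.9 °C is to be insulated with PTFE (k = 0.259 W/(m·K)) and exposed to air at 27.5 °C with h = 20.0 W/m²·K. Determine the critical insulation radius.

r_cr = 1.29 cm

For a cylinder, r_cr = k_ins/h = 0.259/20.0 = 0.0129 m = 1.29 cm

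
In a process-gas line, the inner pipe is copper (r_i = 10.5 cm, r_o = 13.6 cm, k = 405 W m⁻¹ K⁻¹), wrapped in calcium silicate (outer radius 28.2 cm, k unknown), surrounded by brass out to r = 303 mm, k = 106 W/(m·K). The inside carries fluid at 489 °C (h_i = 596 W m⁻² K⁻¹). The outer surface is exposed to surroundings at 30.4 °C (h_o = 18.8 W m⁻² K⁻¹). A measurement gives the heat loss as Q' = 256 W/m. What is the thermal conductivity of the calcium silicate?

ΣR = ΔT/Q' = |489 − 30.4|/256 = 1.791 m·K/W
Known resistances:
  R'_conv,in = 1/(2πr h) = 1/(2π·0.105·596) = 0.002543 m·K/W
  R'_copper = ln(0.136/0.105)/(2πk) = 0.2587/(2π·405) = 1.017×10^-4 m·K/W
  R'_brass = ln(0.303/0.282)/(2πk) = 0.07183/(2π·106) = 1.078×10^-4 m·K/W
  R'_conv,out = 1/(2πr h) = 1/(2π·0.303·18.8) = 0.02794 m·K/W
R_calcium silicate = ΣR − ΣR_known = 1.791 − 0.03069 = 1.760 m·K/W
ln(r₂/r₁)/(2πk) = 1.760 ⇒ k = 0.7293/(2π·1.760) = 0.0659 W/m·K

k = 0.0659 W/m·K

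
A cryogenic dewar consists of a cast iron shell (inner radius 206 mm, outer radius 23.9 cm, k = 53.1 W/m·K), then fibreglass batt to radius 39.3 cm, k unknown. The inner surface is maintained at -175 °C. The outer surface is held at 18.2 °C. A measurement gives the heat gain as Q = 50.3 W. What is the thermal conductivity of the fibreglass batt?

k = 0.0340 W/m·K

ΣR = ΔT/Q = |-175 − 18.2|/50.3 = 3.841 K/W
Known resistances:
  R_cast iron = (1/0.206 − 1/0.239)/(4πk) = 0.6703/(4π·53.1) = 0.001004 K/W
R_fibreglass batt = ΣR − ΣR_known = 3.841 − 0.001004 = 3.840 K/W
(1/r₁−1/r₂)/(4πk) = 3.840 ⇒ k = 1.640/(4π·3.840) = 0.0340 W/m·K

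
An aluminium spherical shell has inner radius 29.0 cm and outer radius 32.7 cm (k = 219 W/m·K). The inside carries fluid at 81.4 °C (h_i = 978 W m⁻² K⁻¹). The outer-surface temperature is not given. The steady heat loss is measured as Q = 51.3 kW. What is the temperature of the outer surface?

Sum the resistances:
  R_conv,in = 1/(4πr²h) = 1/(4π·0.290²·978) = 9.675×10^-4 K/W
  R_aluminium = (1/0.290 − 1/0.327)/(4πk) = 0.3902/(4π·219) = 1.418×10^-4 K/W
ΣR = 0.001109 K/W
ΔT = Q·ΣR = 51300 × 0.001109 = 56.89 K
Heat flows outward, so T_out = T_in − ΔT = 81.4 − 56.89 = 24.5 °C

T_out = 24.5 °C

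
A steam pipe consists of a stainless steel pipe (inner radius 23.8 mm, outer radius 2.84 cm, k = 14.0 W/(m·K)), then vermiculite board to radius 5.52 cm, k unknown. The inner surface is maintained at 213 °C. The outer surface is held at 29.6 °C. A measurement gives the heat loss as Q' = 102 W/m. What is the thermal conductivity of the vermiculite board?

ΣR = ΔT/Q' = |213 − 29.6|/102 = 1.798 m·K/W
Known resistances:
  R'_stainless steel = ln(0.0284/0.0238)/(2πk) = 0.1767/(2π·14.0) = 0.002009 m·K/W
R_vermiculite board = ΣR − ΣR_known = 1.798 − 0.002009 = 1.796 m·K/W
ln(r₂/r₁)/(2πk) = 1.796 ⇒ k = 0.6646/(2π·1.796) = 0.0589 W/m·K

k = 0.0589 W/m·K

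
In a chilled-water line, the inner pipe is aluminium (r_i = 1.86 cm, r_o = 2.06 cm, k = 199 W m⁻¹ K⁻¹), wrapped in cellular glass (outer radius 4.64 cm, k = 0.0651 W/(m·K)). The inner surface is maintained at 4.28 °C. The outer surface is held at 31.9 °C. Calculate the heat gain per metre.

Q' = 13.9 W/m

Treat each layer as a resistance in series:
  R'_aluminium = ln(0.0206/0.0186)/(2πk) = 0.1021/(2π·199) = 8.168×10^-5 m·K/W
  R'_cellular glass = ln(0.0464/0.0206)/(2πk) = 0.8120/(2π·0.0651) = 1.985 m·K/W
ΣR = 8.168×10^-5 + 1.985 = 1.985 m·K/W
Q' = ΔT/ΣR = (4.28 °C − 31.9 °C)/1.985 = -13.9 W/m
(Negative Q' ⇒ heat flows inward; heat gain = 13.9 W/m.)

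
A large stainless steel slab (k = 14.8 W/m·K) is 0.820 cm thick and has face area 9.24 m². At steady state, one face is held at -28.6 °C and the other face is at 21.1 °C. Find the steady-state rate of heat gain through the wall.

Q = kA·ΔT/L = 14.8 × 9.24 × |-28.6 °C − 21.1 °C| / 0.00820 = 8.29×10^5 W

Q = 8.29×10^5 W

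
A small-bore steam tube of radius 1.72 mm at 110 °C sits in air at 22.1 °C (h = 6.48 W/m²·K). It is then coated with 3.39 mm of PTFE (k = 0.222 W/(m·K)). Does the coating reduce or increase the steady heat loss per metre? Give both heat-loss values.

increases: 6.16 → 15.7 W/m

Critical radius for a cylinder: r_cr = k/h = 0.0343 m = 3.43 cm.
Outer radius after coating: r₂ = 0.00172 + 0.00339 = 0.00511 m.
Since r₁ < r_cr and r₂ ≤ r_cr, the coating moves toward the maximum at r_cr — heat loss rises.
Bare: R = 1/(2πr₁h) = 14.28 m·K/W; Q = 87.9/14.28 = 6.16 W/m.
Coated: R = R_cond + R_conv = 5.587 m·K/W; Q = 87.9/5.587 = 15.7 W/m.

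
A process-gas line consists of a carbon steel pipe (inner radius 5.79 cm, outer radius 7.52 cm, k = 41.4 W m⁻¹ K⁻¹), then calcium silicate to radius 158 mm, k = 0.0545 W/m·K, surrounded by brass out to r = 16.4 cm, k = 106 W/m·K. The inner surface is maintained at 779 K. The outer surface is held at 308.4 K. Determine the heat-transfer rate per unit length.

Treat each layer as a resistance in series:
  R'_carbon steel = ln(0.0752/0.0579)/(2πk) = 0.2614/(2π·41.4) = 0.001005 m·K/W
  R'_calcium silicate = ln(0.158/0.0752)/(2πk) = 0.7424/(2π·0.0545) = 2.168 m·K/W
  R'_brass = ln(0.164/0.158)/(2πk) = 0.03727/(2π·106) = 5.596×10^-5 m·K/W
ΣR = 0.001005 + 2.168 + 5.596×10^-5 = 2.169 m·K/W
Q' = ΔT/ΣR = (779 K − 308.4 K)/2.169 = 217 W/m

Q' = 217 W/m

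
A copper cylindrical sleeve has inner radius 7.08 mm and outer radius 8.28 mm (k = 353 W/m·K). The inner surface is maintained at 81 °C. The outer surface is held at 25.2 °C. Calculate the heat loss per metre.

Q' = 790 kW/m

Q' = 2πk·ΔT/ln(r₂/r₁) = 2π × 353 × 55.8 / ln(0.00828/0.00708) = 7.90×10^5 W/m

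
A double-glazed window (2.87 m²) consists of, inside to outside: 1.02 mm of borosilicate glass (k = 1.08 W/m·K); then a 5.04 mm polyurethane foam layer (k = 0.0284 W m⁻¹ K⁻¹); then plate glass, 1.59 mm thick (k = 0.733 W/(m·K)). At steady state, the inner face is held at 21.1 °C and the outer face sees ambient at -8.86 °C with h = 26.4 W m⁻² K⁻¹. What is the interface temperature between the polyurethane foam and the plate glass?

Resistance network (inner→outer):
  R_borosilicate glass = L/(kA) = 0.00102/(1.08·2.87) = 3.291×10^-4 K/W
  R_polyurethane foam = L/(kA) = 0.00504/(0.0284·2.87) = 0.06183 K/W
  R_plate glass = L/(kA) = 0.00159/(0.733·2.87) = 7.558×10^-4 K/W
  R_conv,out = 1/(hA) = 1/(26.4·2.87) = 0.01320 K/W
ΣR = 3.291×10^-4 + 0.06183 + 7.558×10^-4 + 0.01320 = 0.07611 K/W
Q = ΔT/ΣR = (21.1 °C − -8.86 °C)/0.07611 = 393.6 W
From the inner boundary to the polyurethane foam/plate glass interface, ΣR_partial = 0.06216 K/W.
T_interface = T_in − Q·ΣR_partial = 21.1 °C − (393.6)(0.06216) = -3.37 °C

T = -3.37 °C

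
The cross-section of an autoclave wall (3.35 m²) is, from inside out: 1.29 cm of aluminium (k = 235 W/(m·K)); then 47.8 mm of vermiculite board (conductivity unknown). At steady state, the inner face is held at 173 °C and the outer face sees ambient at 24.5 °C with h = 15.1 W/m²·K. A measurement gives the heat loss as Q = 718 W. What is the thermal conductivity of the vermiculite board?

ΣR = ΔT/Q = |173 − 24.5|/718 = 0.2068 K/W
Known resistances:
  R_aluminium = L/(kA) = 0.0129/(235·3.35) = 1.639×10^-5 K/W
  R_conv,out = 1/(hA) = 1/(15.1·3.35) = 0.01977 K/W
R_vermiculite board = ΣR − ΣR_known = 0.2068 − 0.01979 = 0.1870 K/W
L/(kA) = 0.1870 ⇒ k = 0.0478/(0.1870·3.35) = 0.0763 W/m·K

k = 0.0763 W/m·K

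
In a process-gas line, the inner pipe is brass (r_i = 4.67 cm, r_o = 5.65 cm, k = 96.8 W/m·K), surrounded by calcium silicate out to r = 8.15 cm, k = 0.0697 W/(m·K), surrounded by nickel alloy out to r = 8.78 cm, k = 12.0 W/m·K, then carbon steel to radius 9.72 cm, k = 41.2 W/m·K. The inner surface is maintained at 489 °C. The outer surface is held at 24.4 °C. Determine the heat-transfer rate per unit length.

Q' = 554 W/m

Resistance network (inner→outer):
  R'_brass = ln(0.0565/0.0467)/(2πk) = 0.1905/(2π·96.8) = 3.132×10^-4 m·K/W
  R'_calcium silicate = ln(0.0815/0.0565)/(2πk) = 0.3664/(2π·0.0697) = 0.8366 m·K/W
  R'_nickel alloy = ln(0.0878/0.0815)/(2πk) = 0.07446/(2π·12.0) = 9.875×10^-4 m·K/W
  R'_carbon steel = ln(0.0972/0.0878)/(2πk) = 0.1017/(2π·41.2) = 3.929×10^-4 m·K/W
ΣR = 3.132×10^-4 + 0.8366 + 9.875×10^-4 + 3.929×10^-4 = 0.8383 m·K/W
Q' = ΔT/ΣR = (489 °C − 24.4 °C)/0.8383 = 554 W/m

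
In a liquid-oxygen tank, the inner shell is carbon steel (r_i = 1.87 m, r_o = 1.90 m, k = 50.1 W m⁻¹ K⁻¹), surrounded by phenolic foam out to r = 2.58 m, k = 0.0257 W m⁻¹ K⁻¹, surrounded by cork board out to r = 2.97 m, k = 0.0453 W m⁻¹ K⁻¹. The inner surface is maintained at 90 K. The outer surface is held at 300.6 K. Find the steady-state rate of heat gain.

Resistance network (inner→outer):
  R_carbon steel = (1/1.87 − 1/1.90)/(4πk) = 0.008444/(4π·50.1) = 1.341×10^-5 K/W
  R_phenolic foam = (1/1.90 − 1/2.58)/(4πk) = 0.1387/(4π·0.0257) = 0.4295 K/W
  R_cork board = (1/2.58 − 1/2.97)/(4πk) = 0.05090/(4π·0.0453) = 0.08941 K/W
ΣR = 1.341×10^-5 + 0.4295 + 0.08941 = 0.5189 K/W
Q = ΔT/ΣR = (90 K − 300.6 K)/0.5189 = -406 W
(Negative Q ⇒ heat flows inward; heat gain = 406 W.)

Q = 406 W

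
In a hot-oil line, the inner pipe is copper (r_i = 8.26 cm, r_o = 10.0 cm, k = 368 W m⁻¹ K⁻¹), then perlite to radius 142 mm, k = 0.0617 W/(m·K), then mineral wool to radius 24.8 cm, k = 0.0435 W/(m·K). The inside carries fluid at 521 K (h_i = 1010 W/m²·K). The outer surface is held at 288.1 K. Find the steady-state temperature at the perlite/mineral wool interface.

T = 449 K

Treat each layer as a resistance in series:
  R'_conv,in = 1/(2πr h) = 1/(2π·0.0826·1010) = 0.001908 m·K/W
  R'_copper = ln(0.100/0.0826)/(2πk) = 0.1912/(2π·368) = 8.267×10^-5 m·K/W
  R'_perlite = ln(0.142/0.100)/(2πk) = 0.3507/(2π·0.0617) = 0.9045 m·K/W
  R'_mineral wool = ln(0.248/0.142)/(2πk) = 0.5576/(2π·0.0435) = 2.040 m·K/W
ΣR = 0.001908 + 8.267×10^-5 + 0.9045 + 2.040 = 2.946 m·K/W
Q' = ΔT/ΣR = (521 K − 288.1 K)/2.946 = 79.06 W/m
From the inner boundary to the perlite/mineral wool interface, ΣR_partial = 0.9065 m·K/W.
T_interface = T_in − Q'·ΣR_partial = 521 K − (79.06)(0.9065) = 449 K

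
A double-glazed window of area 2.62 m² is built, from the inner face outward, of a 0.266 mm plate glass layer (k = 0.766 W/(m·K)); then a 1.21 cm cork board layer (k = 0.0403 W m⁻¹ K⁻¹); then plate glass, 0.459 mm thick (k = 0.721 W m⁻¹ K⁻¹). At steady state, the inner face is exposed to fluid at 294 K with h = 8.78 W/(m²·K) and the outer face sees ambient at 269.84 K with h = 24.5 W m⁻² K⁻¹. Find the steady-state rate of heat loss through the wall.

Q = 139 W

Series thermal resistances, inner to outer:
  R_conv,in = 1/(hA) = 1/(8.78·2.62) = 0.04347 K/W
  R_plate glass = L/(kA) = 2.66×10^-4/(0.766·2.62) = 1.325×10^-4 K/W
  R_cork board = L/(kA) = 0.0121/(0.0403·2.62) = 0.1146 K/W
  R_plate glass = L/(kA) = 4.59×10^-4/(0.721·2.62) = 2.430×10^-4 K/W
  R_conv,out = 1/(hA) = 1/(24.5·2.62) = 0.01558 K/W
ΣR = 0.04347 + 1.325×10^-4 + 0.1146 + 2.430×10^-4 + 0.01558 = 0.1740 K/W
Q = ΔT/ΣR = (294 K − 269.84 K)/0.1740 = 139 W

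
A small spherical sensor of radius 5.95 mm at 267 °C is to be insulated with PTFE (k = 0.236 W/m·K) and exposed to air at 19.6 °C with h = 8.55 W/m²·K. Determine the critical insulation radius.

For a sphere, r_cr = 2k_ins/h = 2·0.236/8.55 = 0.0552 m = 5.52 cm

r_cr = 5.52 cm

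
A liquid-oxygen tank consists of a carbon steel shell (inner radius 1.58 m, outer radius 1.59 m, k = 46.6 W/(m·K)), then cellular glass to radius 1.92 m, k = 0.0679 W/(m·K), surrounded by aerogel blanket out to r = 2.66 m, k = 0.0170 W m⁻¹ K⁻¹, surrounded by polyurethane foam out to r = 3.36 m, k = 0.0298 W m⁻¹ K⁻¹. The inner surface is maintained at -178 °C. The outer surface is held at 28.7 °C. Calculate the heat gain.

Treat each layer as a resistance in series:
  R_carbon steel = (1/1.58 − 1/1.59)/(4πk) = 0.003981/(4π·46.6) = 6.798×10^-6 K/W
  R_cellular glass = (1/1.59 − 1/1.92)/(4πk) = 0.1081/(4π·0.0679) = 0.1267 K/W
  R_aerogel blanket = (1/1.92 − 1/2.66)/(4πk) = 0.1449/(4π·0.0170) = 0.6783 K/W
  R_polyurethane foam = (1/2.66 − 1/3.36)/(4πk) = 0.07832/(4π·0.0298) = 0.2091 K/W
ΣR = 6.798×10^-6 + 0.1267 + 0.6783 + 0.2091 = 1.014 K/W
Q = ΔT/ΣR = (-178 °C − 28.7 °C)/1.014 = -204 W
(Negative Q ⇒ heat flows inward; heat gain = 204 W.)

Q = 204 W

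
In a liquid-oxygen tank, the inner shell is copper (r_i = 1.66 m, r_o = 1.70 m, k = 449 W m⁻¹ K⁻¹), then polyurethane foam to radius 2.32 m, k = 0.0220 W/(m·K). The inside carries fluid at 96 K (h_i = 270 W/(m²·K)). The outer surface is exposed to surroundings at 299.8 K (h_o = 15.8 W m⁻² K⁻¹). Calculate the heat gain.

Resistance network (inner→outer):
  R_conv,in = 1/(4πr²h) = 1/(4π·1.66²·270) = 1.070×10^-4 K/W
  R_copper = (1/1.66 − 1/1.70)/(4πk) = 0.01417/(4π·449) = 2.512×10^-6 K/W
  R_polyurethane foam = (1/1.70 − 1/2.32)/(4πk) = 0.1572/(4π·0.0220) = 0.5686 K/W
  R_conv,out = 1/(4πr²h) = 1/(4π·2.32²·15.8) = 9.357×10^-4 K/W
ΣR = 1.070×10^-4 + 2.512×10^-6 + 0.5686 + 9.357×10^-4 = 0.5696 K/W
Q = ΔT/ΣR = (96 K − 299.8 K)/0.5696 = -358 W
(Negative Q ⇒ heat flows inward; heat gain = 358 W.)

Q = 358 W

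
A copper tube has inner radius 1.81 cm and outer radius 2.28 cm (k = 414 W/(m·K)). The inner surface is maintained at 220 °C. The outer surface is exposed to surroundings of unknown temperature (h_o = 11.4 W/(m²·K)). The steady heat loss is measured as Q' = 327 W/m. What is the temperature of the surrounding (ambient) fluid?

T_out = 19.7 °C

Series resistances:
  R'_copper = ln(0.0228/0.0181)/(2πk) = 0.2308/(2π·414) = 8.875×10^-5 m·K/W
  R'_conv,out = 1/(2πr h) = 1/(2π·0.0228·11.4) = 0.6123 m·K/W
ΣR = 0.6124 m·K/W
ΔT = Q'·ΣR = 327 × 0.6124 = 200.3 K
Heat flows outward, so T_out = T_in − ΔT = 220 − 200.3 = 19.7 °C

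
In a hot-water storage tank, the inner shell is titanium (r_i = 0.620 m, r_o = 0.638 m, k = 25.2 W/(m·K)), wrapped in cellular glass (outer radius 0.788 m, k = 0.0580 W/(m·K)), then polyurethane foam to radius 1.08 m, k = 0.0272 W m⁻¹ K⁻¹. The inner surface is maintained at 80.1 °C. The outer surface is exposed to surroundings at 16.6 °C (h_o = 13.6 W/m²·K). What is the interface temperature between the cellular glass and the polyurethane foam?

Series thermal resistances, inner to outer:
  R_titanium = (1/0.620 − 1/0.638)/(4πk) = 0.04551/(4π·25.2) = 1.437×10^-4 K/W
  R_cellular glass = (1/0.638 − 1/0.788)/(4πk) = 0.2984/(4π·0.0580) = 0.4094 K/W
  R_polyurethane foam = (1/0.788 − 1/1.08)/(4πk) = 0.3431/(4π·0.0272) = 1.004 K/W
  R_conv,out = 1/(4πr²h) = 1/(4π·1.08²·13.6) = 0.005017 K/W
ΣR = 1.437×10^-4 + 0.4094 + 1.004 + 0.005017 = 1.419 K/W
Q = ΔT/ΣR = (80.1 °C − 16.6 °C)/1.419 = 44.75 W
From the inner boundary to the cellular glass/polyurethane foam interface, ΣR_partial = 0.4095 K/W.
T_interface = T_in − Q·ΣR_partial = 80.1 °C − (44.75)(0.4095) = 61.8 °C

T = 61.8 °C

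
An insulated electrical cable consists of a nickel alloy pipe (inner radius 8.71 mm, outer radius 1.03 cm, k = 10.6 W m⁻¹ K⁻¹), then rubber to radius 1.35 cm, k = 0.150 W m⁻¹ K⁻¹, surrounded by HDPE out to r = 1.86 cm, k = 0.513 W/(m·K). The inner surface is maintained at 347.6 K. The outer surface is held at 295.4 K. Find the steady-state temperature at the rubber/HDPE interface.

Resistance network (inner→outer):
  R'_nickel alloy = ln(0.0103/0.00871)/(2πk) = 0.1677/(2π·10.6) = 0.002518 m·K/W
  R'_rubber = ln(0.0135/0.0103)/(2πk) = 0.2705/(2π·0.150) = 0.2871 m·K/W
  R'_HDPE = ln(0.0186/0.0135)/(2πk) = 0.3205/(2π·0.513) = 0.09942 m·K/W
ΣR = 0.002518 + 0.2871 + 0.09942 = 0.3890 m·K/W
Q' = ΔT/ΣR = (347.6 K − 295.4 K)/0.3890 = 134.2 W/m
From the inner boundary to the rubber/HDPE interface, ΣR_partial = 0.2896 m·K/W.
T_interface = T_in − Q'·ΣR_partial = 347.6 K − (134.2)(0.2896) = 308.7 K

T = 308.7 K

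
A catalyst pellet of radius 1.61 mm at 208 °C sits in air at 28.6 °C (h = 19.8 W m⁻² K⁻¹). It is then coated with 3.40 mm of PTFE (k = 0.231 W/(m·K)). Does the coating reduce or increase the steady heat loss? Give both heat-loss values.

increases: 0.116 → 0.588 W

Critical radius for a sphere: r_cr = 2k/h = 0.0233 m = 2.33 cm.
Outer radius after coating: r₂ = 0.00161 + 0.00340 = 0.00501 m.
Since r₁ < r_cr and r₂ ≤ r_cr, the coating moves toward the maximum at r_cr — heat loss rises.
Bare: R = 1/(4πr₁²h) = 1551 K/W; Q = 179.4/1551 = 0.116 W.
Coated: R = R_cond + R_conv = 305.3 K/W; Q = 179.4/305.3 = 0.588 W.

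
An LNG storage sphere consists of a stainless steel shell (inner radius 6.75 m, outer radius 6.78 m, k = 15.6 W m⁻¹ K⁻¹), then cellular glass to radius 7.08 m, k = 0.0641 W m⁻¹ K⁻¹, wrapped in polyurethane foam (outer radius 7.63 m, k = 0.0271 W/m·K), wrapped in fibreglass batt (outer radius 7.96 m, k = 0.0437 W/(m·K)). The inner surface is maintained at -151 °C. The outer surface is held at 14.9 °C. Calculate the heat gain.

Series thermal resistances, inner to outer:
  R_stainless steel = (1/6.75 − 1/6.78)/(4πk) = 6.555×10^-4/(4π·15.6) = 3.344×10^-6 K/W
  R_cellular glass = (1/6.78 − 1/7.08)/(4πk) = 0.006250/(4π·0.0641) = 0.007759 K/W
  R_polyurethane foam = (1/7.08 − 1/7.63)/(4πk) = 0.01018/(4π·0.0271) = 0.02990 K/W
  R_fibreglass batt = (1/7.63 − 1/7.96)/(4πk) = 0.005433/(4π·0.0437) = 0.009894 K/W
ΣR = 3.344×10^-6 + 0.007759 + 0.02990 + 0.009894 = 0.04756 K/W
Q = ΔT/ΣR = (-151 °C − 14.9 °C)/0.04756 = -3490 W
(Negative Q ⇒ heat flows inward; heat gain = 3490 W.)

Q = 3.49 kW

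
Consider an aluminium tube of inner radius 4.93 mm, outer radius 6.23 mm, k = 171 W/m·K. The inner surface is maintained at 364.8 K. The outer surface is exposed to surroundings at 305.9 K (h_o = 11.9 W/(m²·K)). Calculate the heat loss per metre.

Q' = 27.4 W/m

Series thermal resistances, inner to outer:
  R'_aluminium = ln(0.00623/0.00493)/(2πk) = 0.2340/(2π·171) = 2.178×10^-4 m·K/W
  R'_conv,out = 1/(2πr h) = 1/(2π·0.00623·11.9) = 2.147 m·K/W
ΣR = 2.178×10^-4 + 2.147 = 2.147 m·K/W
Q' = ΔT/ΣR = (364.8 K − 305.9 K)/2.147 = 27.4 W/m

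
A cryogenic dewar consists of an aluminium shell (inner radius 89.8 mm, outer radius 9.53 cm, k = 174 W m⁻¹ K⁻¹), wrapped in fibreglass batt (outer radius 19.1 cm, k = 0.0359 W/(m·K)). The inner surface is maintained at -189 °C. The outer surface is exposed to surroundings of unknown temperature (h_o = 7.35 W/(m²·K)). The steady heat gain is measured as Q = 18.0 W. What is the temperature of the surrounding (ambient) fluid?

Series resistances:
  R_aluminium = (1/0.0898 − 1/0.0953)/(4πk) = 0.6427/(4π·174) = 2.939×10^-4 K/W
  R_fibreglass batt = (1/0.0953 − 1/0.191)/(4πk) = 5.258/(4π·0.0359) = 11.65 K/W
  R_conv,out = 1/(4πr²h) = 1/(4π·0.191²·7.35) = 0.2968 K/W
ΣR = 11.95 K/W
ΔT = Q·ΣR = 18.0 × 11.95 = 215.1 K
Heat flows inward, so T_out = T_in + ΔT = -189 + 215.1 = 26.1 °C

T_out = 26.1 °C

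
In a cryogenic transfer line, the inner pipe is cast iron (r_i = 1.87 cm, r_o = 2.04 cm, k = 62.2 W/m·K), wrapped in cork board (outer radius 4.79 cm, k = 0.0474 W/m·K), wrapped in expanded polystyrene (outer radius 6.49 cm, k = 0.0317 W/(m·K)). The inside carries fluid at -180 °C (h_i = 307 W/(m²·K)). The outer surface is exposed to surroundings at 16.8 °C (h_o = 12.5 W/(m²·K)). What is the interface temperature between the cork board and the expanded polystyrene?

Series thermal resistances, inner to outer:
  R'_conv,in = 1/(2πr h) = 1/(2π·0.0187·307) = 0.02772 m·K/W
  R'_cast iron = ln(0.0204/0.0187)/(2πk) = 0.08701/(2π·62.2) = 2.226×10^-4 m·K/W
  R'_cork board = ln(0.0479/0.0204)/(2πk) = 0.8536/(2π·0.0474) = 2.866 m·K/W
  R'_expanded polystyrene = ln(0.0649/0.0479)/(2πk) = 0.3037/(2π·0.0317) = 1.525 m·K/W
  R'_conv,out = 1/(2πr h) = 1/(2π·0.0649·12.5) = 0.1962 m·K/W
ΣR = 0.02772 + 2.226×10^-4 + 2.866 + 1.525 + 0.1962 = 4.615 m·K/W
Q' = ΔT/ΣR = (-180 °C − 16.8 °C)/4.615 = -42.64 W/m
From the inner boundary to the cork board/expanded polystyrene interface, ΣR_partial = 2.894 m·K/W.
T_interface = T_in − Q'·ΣR_partial = -180 °C − (-42.64)(2.894) = -56.6 °C

T = -56.6 °C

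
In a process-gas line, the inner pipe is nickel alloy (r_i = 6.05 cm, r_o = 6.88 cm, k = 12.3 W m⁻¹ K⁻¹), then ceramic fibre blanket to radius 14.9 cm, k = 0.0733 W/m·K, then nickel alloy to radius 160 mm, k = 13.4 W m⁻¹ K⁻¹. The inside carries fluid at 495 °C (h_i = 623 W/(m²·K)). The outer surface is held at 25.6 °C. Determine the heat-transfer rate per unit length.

Q' = 279 W/m

Series thermal resistances, inner to outer:
  R'_conv,in = 1/(2πr h) = 1/(2π·0.0605·623) = 0.004223 m·K/W
  R'_nickel alloy = ln(0.0688/0.0605)/(2πk) = 0.1286/(2π·12.3) = 0.001663 m·K/W
  R'_ceramic fibre blanket = ln(0.149/0.0688)/(2πk) = 0.7727/(2π·0.0733) = 1.678 m·K/W
  R'_nickel alloy = ln(0.160/0.149)/(2πk) = 0.07123/(2π·13.4) = 8.460×10^-4 m·K/W
ΣR = 0.004223 + 0.001663 + 1.678 + 8.460×10^-4 = 1.685 m·K/W
Q' = ΔT/ΣR = (495 °C − 25.6 °C)/1.685 = 279 W/m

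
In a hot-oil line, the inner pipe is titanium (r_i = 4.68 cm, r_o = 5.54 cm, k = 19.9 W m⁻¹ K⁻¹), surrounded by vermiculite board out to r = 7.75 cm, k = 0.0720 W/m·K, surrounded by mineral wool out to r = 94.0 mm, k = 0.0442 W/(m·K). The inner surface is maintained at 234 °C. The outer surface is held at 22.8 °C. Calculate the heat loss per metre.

Q' = 147 W/m

Series thermal resistances, inner to outer:
  R'_titanium = ln(0.0554/0.0468)/(2πk) = 0.1687/(2π·19.9) = 0.001349 m·K/W
  R'_vermiculite board = ln(0.0775/0.0554)/(2πk) = 0.3357/(2π·0.0720) = 0.7421 m·K/W
  R'_mineral wool = ln(0.0940/0.0775)/(2πk) = 0.1930/(2π·0.0442) = 0.6950 m·K/W
ΣR = 0.001349 + 0.7421 + 0.6950 = 1.438 m·K/W
Q' = ΔT/ΣR = (234 °C − 22.8 °C)/1.438 = 147 W/m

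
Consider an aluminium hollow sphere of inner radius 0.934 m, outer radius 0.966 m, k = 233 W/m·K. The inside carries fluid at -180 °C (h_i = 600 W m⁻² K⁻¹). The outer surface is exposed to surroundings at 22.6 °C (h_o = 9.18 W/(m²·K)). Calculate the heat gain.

Series thermal resistances, inner to outer:
  R_conv,in = 1/(4πr²h) = 1/(4π·0.934²·600) = 1.520×10^-4 K/W
  R_aluminium = (1/0.934 − 1/0.966)/(4πk) = 0.03547/(4π·233) = 1.211×10^-5 K/W
  R_conv,out = 1/(4πr²h) = 1/(4π·0.966²·9.18) = 0.009290 K/W
ΣR = 1.520×10^-4 + 1.211×10^-5 + 0.009290 = 0.009454 K/W
Q = ΔT/ΣR = (-180 °C − 22.6 °C)/0.009454 = -21400 W
(Negative Q ⇒ heat flows inward; heat gain = 21400 W.)

Q = 21.4 kW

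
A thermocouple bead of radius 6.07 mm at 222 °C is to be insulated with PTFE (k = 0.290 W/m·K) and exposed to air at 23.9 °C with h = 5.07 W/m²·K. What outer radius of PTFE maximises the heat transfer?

For a sphere, r_cr = 2k_ins/h = 2·0.290/5.07 = 0.114 m = 11.4 cm

r_cr = 11.4 cm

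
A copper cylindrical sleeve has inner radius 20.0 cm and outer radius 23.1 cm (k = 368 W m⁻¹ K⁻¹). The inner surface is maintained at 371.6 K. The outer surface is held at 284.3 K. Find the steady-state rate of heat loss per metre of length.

Q' = 1400 kW/m

Q' = 2πk·ΔT/ln(r₂/r₁) = 2π × 368 × 87.3 / ln(0.231/0.200) = 1.40×10^6 W/m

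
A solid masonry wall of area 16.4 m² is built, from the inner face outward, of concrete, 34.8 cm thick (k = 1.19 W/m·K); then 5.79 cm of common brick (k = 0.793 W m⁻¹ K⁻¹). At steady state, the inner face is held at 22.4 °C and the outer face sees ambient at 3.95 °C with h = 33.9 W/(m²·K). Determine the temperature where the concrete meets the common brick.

Series thermal resistances, inner to outer:
  R_concrete = L/(kA) = 0.348/(1.19·16.4) = 0.01783 K/W
  R_common brick = L/(kA) = 0.0579/(0.793·16.4) = 0.004452 K/W
  R_conv,out = 1/(hA) = 1/(33.9·16.4) = 0.001799 K/W
ΣR = 0.01783 + 0.004452 + 0.001799 = 0.02408 K/W
Q = ΔT/ΣR = (22.4 °C − 3.95 °C)/0.02408 = 766.2 W
From the inner boundary to the concrete/common brick interface, ΣR_partial = 0.01783 K/W.
T_interface = T_in − Q·ΣR_partial = 22.4 °C − (766.2)(0.01783) = 8.74 °C

T = 8.74 °C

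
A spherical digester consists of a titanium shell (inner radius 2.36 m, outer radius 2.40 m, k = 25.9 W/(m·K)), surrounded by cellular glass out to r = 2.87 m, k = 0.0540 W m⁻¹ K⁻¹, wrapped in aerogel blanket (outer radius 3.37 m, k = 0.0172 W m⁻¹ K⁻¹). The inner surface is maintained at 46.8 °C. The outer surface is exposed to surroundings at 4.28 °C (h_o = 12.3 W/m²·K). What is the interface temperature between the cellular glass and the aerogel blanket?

Resistance network (inner→outer):
  R_titanium = (1/2.36 − 1/2.40)/(4πk) = 0.007062/(4π·25.9) = 2.170×10^-5 K/W
  R_cellular glass = (1/2.40 − 1/2.87)/(4πk) = 0.06823/(4π·0.0540) = 0.1006 K/W
  R_aerogel blanket = (1/2.87 − 1/3.37)/(4πk) = 0.05170/(4π·0.0172) = 0.2392 K/W
  R_conv,out = 1/(4πr²h) = 1/(4π·3.37²·12.3) = 5.697×10^-4 K/W
ΣR = 2.170×10^-5 + 0.1006 + 0.2392 + 5.697×10^-4 = 0.3404 K/W
Q = ΔT/ΣR = (46.8 °C − 4.28 °C)/0.3404 = 124.9 W
From the inner boundary to the cellular glass/aerogel blanket interface, ΣR_partial = 0.1006 K/W.
T_interface = T_in − Q·ΣR_partial = 46.8 °C − (124.9)(0.1006) = 34.2 °C

T = 34.2 °C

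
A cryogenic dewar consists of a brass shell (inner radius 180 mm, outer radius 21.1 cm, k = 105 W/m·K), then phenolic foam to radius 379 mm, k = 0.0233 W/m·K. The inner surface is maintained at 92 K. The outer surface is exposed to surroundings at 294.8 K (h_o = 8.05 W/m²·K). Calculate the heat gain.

Series thermal resistances, inner to outer:
  R_brass = (1/0.180 − 1/0.211)/(4πk) = 0.8162/(4π·105) = 6.186×10^-4 K/W
  R_phenolic foam = (1/0.211 − 1/0.379)/(4πk) = 2.101/(4π·0.0233) = 7.175 K/W
  R_conv,out = 1/(4πr²h) = 1/(4π·0.379²·8.05) = 0.06882 K/W
ΣR = 6.186×10^-4 + 7.175 + 0.06882 = 7.244 K/W
Q = ΔT/ΣR = (92 K − 294.8 K)/7.244 = -28.0 W
(Negative Q ⇒ heat flows inward; heat gain = 28.0 W.)

Q = 28.0 W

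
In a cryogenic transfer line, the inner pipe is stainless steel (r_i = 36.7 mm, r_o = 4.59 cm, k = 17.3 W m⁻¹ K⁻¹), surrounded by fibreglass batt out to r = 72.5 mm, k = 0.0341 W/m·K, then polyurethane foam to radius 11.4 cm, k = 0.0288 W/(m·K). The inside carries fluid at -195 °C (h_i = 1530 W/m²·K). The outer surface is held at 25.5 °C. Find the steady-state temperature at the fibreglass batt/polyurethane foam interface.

T = -93.4 °C

Resistance network (inner→outer):
  R'_conv,in = 1/(2πr h) = 1/(2π·0.0367·1530) = 0.002834 m·K/W
  R'_stainless steel = ln(0.0459/0.0367)/(2πk) = 0.2237/(2π·17.3) = 0.002058 m·K/W
  R'_fibreglass batt = ln(0.0725/0.0459)/(2πk) = 0.4571/(2π·0.0341) = 2.134 m·K/W
  R'_polyurethane foam = ln(0.114/0.0725)/(2πk) = 0.4526/(2π·0.0288) = 2.501 m·K/W
ΣR = 0.002834 + 0.002058 + 2.134 + 2.501 = 4.640 m·K/W
Q' = ΔT/ΣR = (-195 °C − 25.5 °C)/4.640 = -47.52 W/m
From the inner boundary to the fibreglass batt/polyurethane foam interface, ΣR_partial = 2.139 m·K/W.
T_interface = T_in − Q'·ΣR_partial = -195 °C − (-47.52)(2.139) = -93.4 °C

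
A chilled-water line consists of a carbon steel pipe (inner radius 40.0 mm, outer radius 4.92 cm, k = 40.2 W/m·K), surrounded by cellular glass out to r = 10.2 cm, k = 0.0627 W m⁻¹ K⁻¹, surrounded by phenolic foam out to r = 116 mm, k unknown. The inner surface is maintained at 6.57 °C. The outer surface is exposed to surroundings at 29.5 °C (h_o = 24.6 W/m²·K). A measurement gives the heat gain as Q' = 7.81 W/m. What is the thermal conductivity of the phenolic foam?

k = 0.0199 W/m·K

ΣR = ΔT/Q' = |6.57 − 29.5|/7.81 = 2.936 m·K/W
Known resistances:
  R'_carbon steel = ln(0.0492/0.0400)/(2πk) = 0.2070/(2π·40.2) = 8.196×10^-4 m·K/W
  R'_cellular glass = ln(0.102/0.0492)/(2πk) = 0.7291/(2π·0.0627) = 1.851 m·K/W
  R'_conv,out = 1/(2πr h) = 1/(2π·0.116·24.6) = 0.05577 m·K/W
R_phenolic foam = ΣR − ΣR_known = 2.936 − 1.908 = 1.028 m·K/W
ln(r₂/r₁)/(2πk) = 1.028 ⇒ k = 0.1286/(2π·1.028) = 0.0199 W/m·K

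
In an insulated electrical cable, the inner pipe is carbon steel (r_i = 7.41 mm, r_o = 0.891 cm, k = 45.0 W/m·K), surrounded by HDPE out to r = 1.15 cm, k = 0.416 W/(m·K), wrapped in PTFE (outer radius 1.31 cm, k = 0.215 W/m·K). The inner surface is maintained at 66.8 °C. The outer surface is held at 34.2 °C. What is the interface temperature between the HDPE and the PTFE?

T = 50.3 °C

Treat each layer as a resistance in series:
  R'_carbon steel = ln(0.00891/0.00741)/(2πk) = 0.1843/(2π·45.0) = 6.520×10^-4 m·K/W
  R'_HDPE = ln(0.0115/0.00891)/(2πk) = 0.2552/(2π·0.416) = 0.09763 m·K/W
  R'_PTFE = ln(0.0131/0.0115)/(2πk) = 0.1303/(2π·0.215) = 0.09643 m·K/W
ΣR = 6.520×10^-4 + 0.09763 + 0.09643 = 0.1947 m·K/W
Q' = ΔT/ΣR = (66.8 °C − 34.2 °C)/0.1947 = 167.4 W/m
From the inner boundary to the HDPE/PTFE interface, ΣR_partial = 0.09828 m·K/W.
T_interface = T_in − Q'·ΣR_partial = 66.8 °C − (167.4)(0.09828) = 50.3 °C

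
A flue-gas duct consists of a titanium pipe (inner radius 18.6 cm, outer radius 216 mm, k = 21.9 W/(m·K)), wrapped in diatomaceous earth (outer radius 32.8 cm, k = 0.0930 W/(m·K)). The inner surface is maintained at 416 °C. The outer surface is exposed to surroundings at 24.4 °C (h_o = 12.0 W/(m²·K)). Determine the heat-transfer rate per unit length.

Q' = 518 W/m

Resistance network (inner→outer):
  R'_titanium = ln(0.216/0.186)/(2πk) = 0.1495/(2π·21.9) = 0.001087 m·K/W
  R'_diatomaceous earth = ln(0.328/0.216)/(2πk) = 0.4177/(2π·0.0930) = 0.7149 m·K/W
  R'_conv,out = 1/(2πr h) = 1/(2π·0.328·12.0) = 0.04044 m·K/W
ΣR = 0.001087 + 0.7149 + 0.04044 = 0.7564 m·K/W
Q' = ΔT/ΣR = (416 °C − 24.4 °C)/0.7564 = 518 W/m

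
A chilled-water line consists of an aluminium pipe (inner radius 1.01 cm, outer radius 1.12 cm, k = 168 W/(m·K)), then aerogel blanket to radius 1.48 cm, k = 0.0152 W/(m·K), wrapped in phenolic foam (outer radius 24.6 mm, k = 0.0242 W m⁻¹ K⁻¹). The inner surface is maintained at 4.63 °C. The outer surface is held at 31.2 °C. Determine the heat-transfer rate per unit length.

Q' = 4.24 W/m

Resistance network (inner→outer):
  R'_aluminium = ln(0.0112/0.0101)/(2πk) = 0.1034/(2π·168) = 9.794×10^-5 m·K/W
  R'_aerogel blanket = ln(0.0148/0.0112)/(2πk) = 0.2787/(2π·0.0152) = 2.918 m·K/W
  R'_phenolic foam = ln(0.0246/0.0148)/(2πk) = 0.5081/(2π·0.0242) = 3.342 m·K/W
ΣR = 9.794×10^-5 + 2.918 + 3.342 = 6.260 m·K/W
Q' = ΔT/ΣR = (4.63 °C − 31.2 °C)/6.260 = -4.24 W/m
(Negative Q' ⇒ heat flows inward; heat gain = 4.24 W/m.)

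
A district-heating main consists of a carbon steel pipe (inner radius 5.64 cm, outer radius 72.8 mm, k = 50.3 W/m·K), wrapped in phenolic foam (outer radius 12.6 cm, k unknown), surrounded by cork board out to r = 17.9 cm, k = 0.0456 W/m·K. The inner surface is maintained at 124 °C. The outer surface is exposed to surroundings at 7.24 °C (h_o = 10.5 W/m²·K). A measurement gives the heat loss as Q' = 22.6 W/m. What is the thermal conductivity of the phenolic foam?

k = 0.0226 W/m·K

ΣR = ΔT/Q' = |124 − 7.24|/22.6 = 5.166 m·K/W
Known resistances:
  R'_carbon steel = ln(0.0728/0.0564)/(2πk) = 0.2552/(2π·50.3) = 8.076×10^-4 m·K/W
  R'_cork board = ln(0.179/0.126)/(2πk) = 0.3511/(2π·0.0456) = 1.225 m·K/W
  R'_conv,out = 1/(2πr h) = 1/(2π·0.179·10.5) = 0.08468 m·K/W
R_phenolic foam = ΣR − ΣR_known = 5.166 − 1.310 = 3.856 m·K/W
ln(r₂/r₁)/(2πk) = 3.856 ⇒ k = 0.5486/(2π·3.856) = 0.0226 W/m·K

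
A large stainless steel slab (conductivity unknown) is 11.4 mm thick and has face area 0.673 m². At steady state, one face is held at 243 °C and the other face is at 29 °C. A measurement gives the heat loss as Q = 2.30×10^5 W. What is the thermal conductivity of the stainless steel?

ΣR = ΔT/Q = |243 − 29|/2.30×10^5 = 9.304×10^-4 K/W
L/(kA) = 9.304×10^-4 ⇒ k = 0.0114/(9.304×10^-4·0.673) = 18.2 W/m·K

k = 18.2 W/m·K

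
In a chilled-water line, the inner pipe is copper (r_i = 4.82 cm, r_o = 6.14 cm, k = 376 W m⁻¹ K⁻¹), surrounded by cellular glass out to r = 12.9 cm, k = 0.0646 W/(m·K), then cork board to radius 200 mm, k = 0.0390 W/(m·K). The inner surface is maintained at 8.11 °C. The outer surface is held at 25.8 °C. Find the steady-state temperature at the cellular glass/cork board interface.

T = 17.1 °C

Resistance network (inner→outer):
  R'_copper = ln(0.0614/0.0482)/(2πk) = 0.2421/(2π·376) = 1.025×10^-4 m·K/W
  R'_cellular glass = ln(0.129/0.0614)/(2πk) = 0.7424/(2π·0.0646) = 1.829 m·K/W
  R'_cork board = ln(0.200/0.129)/(2πk) = 0.4385/(2π·0.0390) = 1.789 m·K/W
ΣR = 1.025×10^-4 + 1.829 + 1.789 = 3.618 m·K/W
Q' = ΔT/ΣR = (8.11 °C − 25.8 °C)/3.618 = -4.889 W/m
From the inner boundary to the cellular glass/cork board interface, ΣR_partial = 1.829 m·K/W.
T_interface = T_in − Q'·ΣR_partial = 8.11 °C − (-4.889)(1.829) = 17.1 °C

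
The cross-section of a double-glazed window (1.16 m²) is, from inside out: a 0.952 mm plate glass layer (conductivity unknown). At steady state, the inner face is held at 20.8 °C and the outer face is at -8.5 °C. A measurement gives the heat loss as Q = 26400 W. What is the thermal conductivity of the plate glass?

k = 0.739 W/m·K

ΣR = ΔT/Q = |20.8 − -8.5|/26400 = 0.001110 K/W
L/(kA) = 0.001110 ⇒ k = 9.52×10^-4/(0.001110·1.16) = 0.739 W/m·K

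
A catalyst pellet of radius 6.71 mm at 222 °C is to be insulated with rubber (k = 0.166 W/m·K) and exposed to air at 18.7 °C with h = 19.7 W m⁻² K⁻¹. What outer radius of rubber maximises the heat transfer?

r_cr = 1.69 cm

For a sphere, r_cr = 2k_ins/h = 2·0.166/19.7 = 0.0169 m = 1.69 cm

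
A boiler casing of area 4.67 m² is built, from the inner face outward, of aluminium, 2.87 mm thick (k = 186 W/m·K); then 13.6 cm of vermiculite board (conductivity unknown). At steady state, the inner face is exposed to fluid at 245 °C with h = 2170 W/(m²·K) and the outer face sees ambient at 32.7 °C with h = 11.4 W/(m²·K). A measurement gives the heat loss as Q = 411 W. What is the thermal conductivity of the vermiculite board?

ΣR = ΔT/Q = |245 − 32.7|/411 = 0.5165 K/W
Known resistances:
  R_conv,in = 1/(hA) = 1/(2170·4.67) = 9.868×10^-5 K/W
  R_aluminium = L/(kA) = 0.00287/(186·4.67) = 3.304×10^-6 K/W
  R_conv,out = 1/(hA) = 1/(11.4·4.67) = 0.01878 K/W
R_vermiculite board = ΣR − ΣR_known = 0.5165 − 0.01888 = 0.4976 K/W
L/(kA) = 0.4976 ⇒ k = 0.136/(0.4976·4.67) = 0.0585 W/m·K

k = 0.0585 W/m·K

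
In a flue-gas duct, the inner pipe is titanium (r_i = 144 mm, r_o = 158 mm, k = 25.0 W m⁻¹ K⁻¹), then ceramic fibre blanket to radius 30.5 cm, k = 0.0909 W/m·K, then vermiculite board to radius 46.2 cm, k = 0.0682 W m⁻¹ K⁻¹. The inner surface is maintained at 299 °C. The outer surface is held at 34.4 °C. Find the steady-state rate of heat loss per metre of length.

Q' = 125 W/m

Series thermal resistances, inner to outer:
  R'_titanium = ln(0.158/0.144)/(2πk) = 0.09278/(2π·25.0) = 5.907×10^-4 m·K/W
  R'_ceramic fibre blanket = ln(0.305/0.158)/(2πk) = 0.6577/(2π·0.0909) = 1.152 m·K/W
  R'_vermiculite board = ln(0.462/0.305)/(2πk) = 0.4153/(2π·0.0682) = 0.9691 m·K/W
ΣR = 5.907×10^-4 + 1.152 + 0.9691 = 2.122 m·K/W
Q' = ΔT/ΣR = (299 °C − 34.4 °C)/2.122 = 125 W/m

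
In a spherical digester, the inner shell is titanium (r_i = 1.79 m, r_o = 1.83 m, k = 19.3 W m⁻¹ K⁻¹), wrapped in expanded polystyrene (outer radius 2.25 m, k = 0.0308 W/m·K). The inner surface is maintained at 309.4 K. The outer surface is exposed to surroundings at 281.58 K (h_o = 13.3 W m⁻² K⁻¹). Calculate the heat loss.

Q = 105 W

Treat each layer as a resistance in series:
  R_titanium = (1/1.79 − 1/1.83)/(4πk) = 0.01221/(4π·19.3) = 5.035×10^-5 K/W
  R_expanded polystyrene = (1/1.83 − 1/2.25)/(4πk) = 0.1020/(4π·0.0308) = 0.2635 K/W
  R_conv,out = 1/(4πr²h) = 1/(4π·2.25²·13.3) = 0.001182 K/W
ΣR = 5.035×10^-5 + 0.2635 + 0.001182 = 0.2647 K/W
Q = ΔT/ΣR = (309.4 K − 281.58 K)/0.2647 = 105 W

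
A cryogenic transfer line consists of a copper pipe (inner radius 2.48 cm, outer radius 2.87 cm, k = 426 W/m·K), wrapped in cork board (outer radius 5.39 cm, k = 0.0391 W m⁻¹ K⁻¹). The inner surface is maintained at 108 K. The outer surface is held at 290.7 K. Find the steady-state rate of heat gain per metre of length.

Q' = 71.2 W/m

Resistance network (inner→outer):
  R'_copper = ln(0.0287/0.0248)/(2πk) = 0.1461/(2π·426) = 5.457×10^-5 m·K/W
  R'_cork board = ln(0.0539/0.0287)/(2πk) = 0.6302/(2π·0.0391) = 2.565 m·K/W
ΣR = 5.457×10^-5 + 2.565 = 2.565 m·K/W
Q' = ΔT/ΣR = (108 K − 290.7 K)/2.565 = -71.2 W/m
(Negative Q' ⇒ heat flows inward; heat gain = 71.2 W/m.)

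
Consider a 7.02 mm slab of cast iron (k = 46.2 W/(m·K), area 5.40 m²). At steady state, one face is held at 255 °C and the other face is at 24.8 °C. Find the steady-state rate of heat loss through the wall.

Q = 8180 kW

Q = kA·ΔT/L = 46.2 × 5.40 × |255 °C − 24.8 °C| / 0.00702 = 8.18×10^6 W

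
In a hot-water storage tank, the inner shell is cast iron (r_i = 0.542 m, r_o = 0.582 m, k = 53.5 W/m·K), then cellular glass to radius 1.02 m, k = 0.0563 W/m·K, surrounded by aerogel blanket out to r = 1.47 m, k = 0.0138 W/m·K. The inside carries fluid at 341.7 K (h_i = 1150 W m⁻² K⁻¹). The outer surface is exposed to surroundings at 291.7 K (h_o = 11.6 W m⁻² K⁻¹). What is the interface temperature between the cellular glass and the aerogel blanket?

Series thermal resistances, inner to outer:
  R_conv,in = 1/(4πr²h) = 1/(4π·0.542²·1150) = 2.356×10^-4 K/W
  R_cast iron = (1/0.542 − 1/0.582)/(4πk) = 0.1268/(4π·53.5) = 1.886×10^-4 K/W
  R_cellular glass = (1/0.582 − 1/1.02)/(4πk) = 0.7378/(4π·0.0563) = 1.043 K/W
  R_aerogel blanket = (1/1.02 − 1/1.47)/(4πk) = 0.3001/(4π·0.0138) = 1.731 K/W
  R_conv,out = 1/(4πr²h) = 1/(4π·1.47²·11.6) = 0.003175 K/W
ΣR = 2.356×10^-4 + 1.886×10^-4 + 1.043 + 1.731 + 0.003175 = 2.778 K/W
Q = ΔT/ΣR = (341.7 K − 291.7 K)/2.778 = 18.00 W
From the inner boundary to the cellular glass/aerogel blanket interface, ΣR_partial = 1.043 K/W.
T_interface = T_in − Q·ΣR_partial = 341.7 K − (18.00)(1.043) = 322.9 K

T = 322.9 K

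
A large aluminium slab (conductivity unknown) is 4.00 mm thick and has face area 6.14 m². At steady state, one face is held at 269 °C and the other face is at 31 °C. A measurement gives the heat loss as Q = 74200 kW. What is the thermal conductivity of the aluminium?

k = 203 W/m·K

ΣR = ΔT/Q = |269 − 31|/7.42×10^7 = 3.208×10^-6 K/W
L/(kA) = 3.208×10^-6 ⇒ k = 0.00400/(3.208×10^-6·6.14) = 203 W/m·K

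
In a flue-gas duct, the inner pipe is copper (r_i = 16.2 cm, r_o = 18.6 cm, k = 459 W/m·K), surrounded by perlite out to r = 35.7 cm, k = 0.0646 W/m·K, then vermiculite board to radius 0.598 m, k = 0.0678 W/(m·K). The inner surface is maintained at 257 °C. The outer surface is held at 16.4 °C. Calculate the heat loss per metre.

Resistance network (inner→outer):
  R'_copper = ln(0.186/0.162)/(2πk) = 0.1382/(2π·459) = 4.790×10^-5 m·K/W
  R'_perlite = ln(0.357/0.186)/(2πk) = 0.6520/(2π·0.0646) = 1.606 m·K/W
  R'_vermiculite board = ln(0.598/0.357)/(2πk) = 0.5159/(2π·0.0678) = 1.211 m·K/W
ΣR = 4.790×10^-5 + 1.606 + 1.211 = 2.817 m·K/W
Q' = ΔT/ΣR = (257 °C − 16.4 °C)/2.817 = 85.4 W/m

Q' = 85.4 W/m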